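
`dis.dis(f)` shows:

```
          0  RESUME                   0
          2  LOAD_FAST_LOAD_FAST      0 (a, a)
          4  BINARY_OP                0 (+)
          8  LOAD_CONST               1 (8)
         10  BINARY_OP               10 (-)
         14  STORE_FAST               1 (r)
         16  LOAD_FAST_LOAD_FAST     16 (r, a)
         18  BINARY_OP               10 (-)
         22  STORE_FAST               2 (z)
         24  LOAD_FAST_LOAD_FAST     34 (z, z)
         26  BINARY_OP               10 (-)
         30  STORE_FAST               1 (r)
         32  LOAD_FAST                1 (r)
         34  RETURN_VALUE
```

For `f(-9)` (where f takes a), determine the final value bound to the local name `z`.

LOAD_FAST_LOAD_FAST a,a → push -9,-9. Stack: [-9, -9]
BINARY_OP + → -9 + -9 = -18. Stack: [-18]
LOAD_CONST → push 8. Stack: [-18, 8]
BINARY_OP - → -18 - 8 = -26. Stack: [-26]
STORE_FAST r → r=-26. Stack: []
LOAD_FAST_LOAD_FAST r,a → push -26,-9. Stack: [-26, -9]
BINARY_OP - → -26 - -9 = -17. Stack: [-17]
STORE_FAST z → z=-17. Stack: []
LOAD_FAST_LOAD_FAST z,z → push -17,-17. Stack: [-17, -17]
BINARY_OP - → -17 - -17 = 0. Stack: [0]
STORE_FAST r → r=0. Stack: []
LOAD_FAST r → push 0. Stack: [0]
RETURN_VALUE → return 0.

-17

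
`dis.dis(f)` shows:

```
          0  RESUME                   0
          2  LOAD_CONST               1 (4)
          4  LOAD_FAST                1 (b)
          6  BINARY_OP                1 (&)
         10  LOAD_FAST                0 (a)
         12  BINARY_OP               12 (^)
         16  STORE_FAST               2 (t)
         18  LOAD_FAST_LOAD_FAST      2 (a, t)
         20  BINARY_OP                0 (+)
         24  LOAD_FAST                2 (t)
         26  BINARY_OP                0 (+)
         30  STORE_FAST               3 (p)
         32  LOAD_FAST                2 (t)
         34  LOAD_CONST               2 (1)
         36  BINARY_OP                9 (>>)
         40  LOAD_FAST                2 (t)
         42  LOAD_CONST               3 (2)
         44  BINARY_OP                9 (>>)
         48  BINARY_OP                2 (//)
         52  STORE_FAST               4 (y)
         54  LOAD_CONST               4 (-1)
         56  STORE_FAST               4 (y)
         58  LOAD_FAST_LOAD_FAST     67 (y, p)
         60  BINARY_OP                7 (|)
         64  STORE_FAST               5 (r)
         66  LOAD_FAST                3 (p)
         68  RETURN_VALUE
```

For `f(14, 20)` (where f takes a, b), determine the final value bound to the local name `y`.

-1

LOAD_CONST → push 4. Stack: [4]
LOAD_FAST b → push 20. Stack: [4, 20]
BINARY_OP & → 4 & 20 = 4. Stack: [4]
LOAD_FAST a → push 14. Stack: [4, 14]
BINARY_OP ^ → 4 ^ 14 = 10. Stack: [10]
STORE_FAST t → t=10. Stack: []
LOAD_FAST_LOAD_FAST a,t → push 14,10. Stack: [14, 10]
BINARY_OP + → 14 + 10 = 24. Stack: [24]
LOAD_FAST t → push 10. Stack: [24, 10]
BINARY_OP + → 24 + 10 = 34. Stack: [34]
STORE_FAST p → p=34. Stack: []
LOAD_FAST t → push 10. Stack: [10]
LOAD_CONST → push 1. Stack: [10, 1]
BINARY_OP >> → 10 >> 1 = 5. Stack: [5]
LOAD_FAST t → push 10. Stack: [5, 10]
LOAD_CONST → push 2. Stack: [5, 10, 2]
BINARY_OP >> → 10 >> 2 = 2. Stack: [5, 2]
BINARY_OP // → 5 // 2 = 2. Stack: [2]
STORE_FAST y → y=2. Stack: []
LOAD_CONST → push -1. Stack: [-1]
STORE_FAST y → y=-1. Stack: []
LOAD_FAST_LOAD_FAST y,p → push -1,34. Stack: [-1, 34]
BINARY_OP | → -1 | 34 = -1. Stack: [-1]
STORE_FAST r → r=-1. Stack: []
LOAD_FAST p → push 34. Stack: [34]
RETURN_VALUE → return 34.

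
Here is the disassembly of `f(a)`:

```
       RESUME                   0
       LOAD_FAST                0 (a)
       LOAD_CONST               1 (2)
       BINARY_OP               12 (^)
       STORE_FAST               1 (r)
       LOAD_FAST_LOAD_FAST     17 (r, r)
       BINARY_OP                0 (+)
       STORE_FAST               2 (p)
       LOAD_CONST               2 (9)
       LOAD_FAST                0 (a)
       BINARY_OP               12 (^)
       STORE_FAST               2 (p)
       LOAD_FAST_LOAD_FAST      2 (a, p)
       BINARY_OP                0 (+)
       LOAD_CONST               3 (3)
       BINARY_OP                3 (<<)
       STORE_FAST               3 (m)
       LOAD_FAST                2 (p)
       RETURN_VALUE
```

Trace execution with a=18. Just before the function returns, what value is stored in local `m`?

360

LOAD_FAST a → push 18. Stack: [18]
LOAD_CONST → push 2. Stack: [18, 2]
BINARY_OP ^ → 18 ^ 2 = 16. Stack: [16]
STORE_FAST r → r=16. Stack: []
LOAD_FAST_LOAD_FAST r,r → push 16,16. Stack: [16, 16]
BINARY_OP + → 16 + 16 = 32. Stack: [32]
STORE_FAST p → p=32. Stack: []
LOAD_CONST → push 9. Stack: [9]
LOAD_FAST a → push 18. Stack: [9, 18]
BINARY_OP ^ → 9 ^ 18 = 27. Stack: [27]
STORE_FAST p → p=27. Stack: []
LOAD_FAST_LOAD_FAST a,p → push 18,27. Stack: [18, 27]
BINARY_OP + → 18 + 27 = 45. Stack: [45]
LOAD_CONST → push 3. Stack: [45, 3]
BINARY_OP << → 45 << 3 = 360. Stack: [360]
STORE_FAST m → m=360. Stack: []
LOAD_FAST p → push 27. Stack: [27]
RETURN_VALUE → return 27.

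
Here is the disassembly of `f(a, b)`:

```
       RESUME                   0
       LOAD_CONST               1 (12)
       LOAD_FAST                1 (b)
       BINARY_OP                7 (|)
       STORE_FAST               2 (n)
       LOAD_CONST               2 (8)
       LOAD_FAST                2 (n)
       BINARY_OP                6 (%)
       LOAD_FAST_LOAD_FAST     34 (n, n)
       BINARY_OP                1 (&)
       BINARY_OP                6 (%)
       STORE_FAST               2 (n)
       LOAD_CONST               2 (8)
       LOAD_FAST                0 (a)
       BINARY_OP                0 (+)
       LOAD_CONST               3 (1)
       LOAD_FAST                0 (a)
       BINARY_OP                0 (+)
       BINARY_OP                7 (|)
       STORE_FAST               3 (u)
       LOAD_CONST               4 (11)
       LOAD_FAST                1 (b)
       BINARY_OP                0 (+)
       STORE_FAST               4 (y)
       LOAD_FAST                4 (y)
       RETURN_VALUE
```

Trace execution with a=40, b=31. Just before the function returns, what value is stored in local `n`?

8

LOAD_CONST → push 12. Stack: [12]
LOAD_FAST b → push 31. Stack: [12, 31]
BINARY_OP | → 12 | 31 = 31. Stack: [31]
STORE_FAST n → n=31. Stack: []
LOAD_CONST → push 8. Stack: [8]
LOAD_FAST n → push 31. Stack: [8, 31]
BINARY_OP % → 8 % 31 = 8. Stack: [8]
LOAD_FAST_LOAD_FAST n,n → push 31,31. Stack: [8, 31, 31]
BINARY_OP & → 31 & 31 = 31. Stack: [8, 31]
BINARY_OP % → 8 % 31 = 8. Stack: [8]
STORE_FAST n → n=8. Stack: []
LOAD_CONST → push 8. Stack: [8]
LOAD_FAST a → push 40. Stack: [8, 40]
BINARY_OP + → 8 + 40 = 48. Stack: [48]
LOAD_CONST → push 1. Stack: [48, 1]
LOAD_FAST a → push 40. Stack: [48, 1, 40]
BINARY_OP + → 1 + 40 = 41. Stack: [48, 41]
BINARY_OP | → 48 | 41 = 57. Stack: [57]
STORE_FAST u → u=57. Stack: []
LOAD_CONST → push 11. Stack: [11]
LOAD_FAST b → push 31. Stack: [11, 31]
BINARY_OP + → 11 + 31 = 42. Stack: [42]
STORE_FAST y → y=42. Stack: []
LOAD_FAST y → push 42. Stack: [42]
RETURN_VALUE → return 42.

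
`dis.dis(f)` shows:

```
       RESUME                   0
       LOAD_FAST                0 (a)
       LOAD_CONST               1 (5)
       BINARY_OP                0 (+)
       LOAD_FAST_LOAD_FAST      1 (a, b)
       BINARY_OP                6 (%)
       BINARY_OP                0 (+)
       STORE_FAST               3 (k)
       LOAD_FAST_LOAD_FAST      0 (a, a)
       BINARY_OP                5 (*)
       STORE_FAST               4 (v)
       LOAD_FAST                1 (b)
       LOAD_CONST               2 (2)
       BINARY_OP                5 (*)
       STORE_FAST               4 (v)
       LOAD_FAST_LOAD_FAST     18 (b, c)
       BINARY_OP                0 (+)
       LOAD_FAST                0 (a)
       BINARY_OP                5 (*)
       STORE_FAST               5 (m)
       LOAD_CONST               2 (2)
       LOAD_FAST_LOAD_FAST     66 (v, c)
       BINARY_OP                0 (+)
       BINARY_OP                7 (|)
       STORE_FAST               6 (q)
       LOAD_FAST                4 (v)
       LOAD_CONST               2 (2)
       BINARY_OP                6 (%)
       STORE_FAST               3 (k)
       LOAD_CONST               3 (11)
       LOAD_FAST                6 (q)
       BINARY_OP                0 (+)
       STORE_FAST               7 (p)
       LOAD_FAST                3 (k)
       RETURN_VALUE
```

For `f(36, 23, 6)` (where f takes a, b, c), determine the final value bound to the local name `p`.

65

LOAD_FAST a → push 36. Stack: [36]
LOAD_CONST → push 5. Stack: [36, 5]
BINARY_OP + → 36 + 5 = 41. Stack: [41]
LOAD_FAST_LOAD_FAST a,b → push 36,23. Stack: [41, 36, 23]
BINARY_OP % → 36 % 23 = 13. Stack: [41, 13]
BINARY_OP + → 41 + 13 = 54. Stack: [54]
STORE_FAST k → k=54. Stack: []
LOAD_FAST_LOAD_FAST a,a → push 36,36. Stack: [36, 36]
BINARY_OP * → 36 * 36 = 1296. Stack: [1296]
STORE_FAST v → v=1296. Stack: []
LOAD_FAST b → push 23. Stack: [23]
LOAD_CONST → push 2. Stack: [23, 2]
BINARY_OP * → 23 * 2 = 46. Stack: [46]
STORE_FAST v → v=46. Stack: []
LOAD_FAST_LOAD_FAST b,c → push 23,6. Stack: [23, 6]
BINARY_OP + → 23 + 6 = 29. Stack: [29]
LOAD_FAST a → push 36. Stack: [29, 36]
BINARY_OP * → 29 * 36 = 1044. Stack: [1044]
STORE_FAST m → m=1044. Stack: []
LOAD_CONST → push 2. Stack: [2]
LOAD_FAST_LOAD_FAST v,c → push 46,6. Stack: [2, 46, 6]
BINARY_OP + → 46 + 6 = 52. Stack: [2, 52]
BINARY_OP | → 2 | 52 = 54. Stack: [54]
STORE_FAST q → q=54. Stack: []
LOAD_FAST v → push 46. Stack: [46]
LOAD_CONST → push 2. Stack: [46, 2]
BINARY_OP % → 46 % 2 = 0. Stack: [0]
STORE_FAST k → k=0. Stack: []
LOAD_CONST → push 11. Stack: [11]
LOAD_FAST q → push 54. Stack: [11, 54]
BINARY_OP + → 11 + 54 = 65. Stack: [65]
STORE_FAST p → p=65. Stack: []
LOAD_FAST k → push 0. Stack: [0]
RETURN_VALUE → return 0.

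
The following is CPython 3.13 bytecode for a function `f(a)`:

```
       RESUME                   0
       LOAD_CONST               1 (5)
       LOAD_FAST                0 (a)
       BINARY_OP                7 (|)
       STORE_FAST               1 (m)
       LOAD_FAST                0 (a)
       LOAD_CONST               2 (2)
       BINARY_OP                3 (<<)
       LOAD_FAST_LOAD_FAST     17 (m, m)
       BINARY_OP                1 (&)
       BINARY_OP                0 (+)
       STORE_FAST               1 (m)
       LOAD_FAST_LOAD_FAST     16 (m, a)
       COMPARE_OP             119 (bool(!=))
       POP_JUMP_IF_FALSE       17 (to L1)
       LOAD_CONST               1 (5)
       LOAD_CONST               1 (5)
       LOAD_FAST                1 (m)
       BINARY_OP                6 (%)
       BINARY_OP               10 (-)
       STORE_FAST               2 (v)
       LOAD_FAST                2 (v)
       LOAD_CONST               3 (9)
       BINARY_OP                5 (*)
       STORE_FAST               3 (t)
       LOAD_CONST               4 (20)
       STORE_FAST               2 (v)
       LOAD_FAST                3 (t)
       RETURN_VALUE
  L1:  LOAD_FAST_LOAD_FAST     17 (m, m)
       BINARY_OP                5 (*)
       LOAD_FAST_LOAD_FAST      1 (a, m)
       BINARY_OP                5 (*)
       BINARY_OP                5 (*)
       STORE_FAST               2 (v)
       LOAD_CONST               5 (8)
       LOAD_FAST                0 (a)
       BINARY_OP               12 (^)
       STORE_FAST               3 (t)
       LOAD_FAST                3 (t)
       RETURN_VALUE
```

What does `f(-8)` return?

LOAD_CONST → push 5. Stack: [5]
LOAD_FAST a → push -8. Stack: [5, -8]
BINARY_OP | → 5 | -8 = -3. Stack: [-3]
STORE_FAST m → m=-3. Stack: []
LOAD_FAST a → push -8. Stack: [-8]
LOAD_CONST → push 2. Stack: [-8, 2]
BINARY_OP << → -8 << 2 = -32. Stack: [-32]
LOAD_FAST_LOAD_FAST m,m → push -3,-3. Stack: [-32, -3, -3]
BINARY_OP & → -3 & -3 = -3. Stack: [-32, -3]
BINARY_OP + → -32 + -3 = -35. Stack: [-35]
STORE_FAST m → m=-35. Stack: []
LOAD_FAST_LOAD_FAST m,a → push -35,-8. Stack: [-35, -8]
COMPARE_OP bool(!=) → -35 vs -8 = True. Stack: [True]
POP_JUMP_IF_FALSE → pop True; no jump. Stack: []
LOAD_CONST → push 5. Stack: [5]
LOAD_CONST → push 5. Stack: [5, 5]
LOAD_FAST m → push -35. Stack: [5, 5, -35]
BINARY_OP % → 5 % -35 = -30. Stack: [5, -30]
BINARY_OP - → 5 - -30 = 35. Stack: [35]
STORE_FAST v → v=35. Stack: []
LOAD_FAST v → push 35. Stack: [35]
LOAD_CONST → push 9. Stack: [35, 9]
BINARY_OP * → 35 * 9 = 315. Stack: [315]
STORE_FAST t → t=315. Stack: []
LOAD_CONST → push 20. Stack: [20]
STORE_FAST v → v=20. Stack: []
LOAD_FAST t → push 315. Stack: [315]
RETURN_VALUE → return 315.

315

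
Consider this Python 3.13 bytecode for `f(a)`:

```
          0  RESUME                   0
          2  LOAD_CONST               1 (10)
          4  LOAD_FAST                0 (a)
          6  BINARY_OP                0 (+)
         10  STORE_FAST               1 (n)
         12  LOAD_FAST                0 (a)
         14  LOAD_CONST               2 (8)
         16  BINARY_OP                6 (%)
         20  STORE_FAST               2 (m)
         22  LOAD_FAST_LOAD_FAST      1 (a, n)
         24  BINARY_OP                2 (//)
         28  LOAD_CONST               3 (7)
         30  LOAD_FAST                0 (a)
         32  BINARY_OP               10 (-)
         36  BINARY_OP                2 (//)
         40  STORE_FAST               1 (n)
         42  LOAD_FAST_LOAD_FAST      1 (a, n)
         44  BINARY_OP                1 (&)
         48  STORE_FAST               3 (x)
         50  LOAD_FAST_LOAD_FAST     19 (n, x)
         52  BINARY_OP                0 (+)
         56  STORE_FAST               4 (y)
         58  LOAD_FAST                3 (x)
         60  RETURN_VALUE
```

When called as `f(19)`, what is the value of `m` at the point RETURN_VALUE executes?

LOAD_CONST → push 10. Stack: [10]
LOAD_FAST a → push 19. Stack: [10, 19]
BINARY_OP + → 10 + 19 = 29. Stack: [29]
STORE_FAST n → n=29. Stack: []
LOAD_FAST a → push 19. Stack: [19]
LOAD_CONST → push 8. Stack: [19, 8]
BINARY_OP % → 19 % 8 = 3. Stack: [3]
STORE_FAST m → m=3. Stack: []
LOAD_FAST_LOAD_FAST a,n → push 19,29. Stack: [19, 29]
BINARY_OP // → 19 // 29 = 0. Stack: [0]
LOAD_CONST → push 7. Stack: [0, 7]
LOAD_FAST a → push 19. Stack: [0, 7, 19]
BINARY_OP - → 7 - 19 = -12. Stack: [0, -12]
BINARY_OP // → 0 // -12 = 0. Stack: [0]
STORE_FAST n → n=0. Stack: []
LOAD_FAST_LOAD_FAST a,n → push 19,0. Stack: [19, 0]
BINARY_OP & → 19 & 0 = 0. Stack: [0]
STORE_FAST x → x=0. Stack: []
LOAD_FAST_LOAD_FAST n,x → push 0,0. Stack: [0, 0]
BINARY_OP + → 0 + 0 = 0. Stack: [0]
STORE_FAST y → y=0. Stack: []
LOAD_FAST x → push 0. Stack: [0]
RETURN_VALUE → return 0.

3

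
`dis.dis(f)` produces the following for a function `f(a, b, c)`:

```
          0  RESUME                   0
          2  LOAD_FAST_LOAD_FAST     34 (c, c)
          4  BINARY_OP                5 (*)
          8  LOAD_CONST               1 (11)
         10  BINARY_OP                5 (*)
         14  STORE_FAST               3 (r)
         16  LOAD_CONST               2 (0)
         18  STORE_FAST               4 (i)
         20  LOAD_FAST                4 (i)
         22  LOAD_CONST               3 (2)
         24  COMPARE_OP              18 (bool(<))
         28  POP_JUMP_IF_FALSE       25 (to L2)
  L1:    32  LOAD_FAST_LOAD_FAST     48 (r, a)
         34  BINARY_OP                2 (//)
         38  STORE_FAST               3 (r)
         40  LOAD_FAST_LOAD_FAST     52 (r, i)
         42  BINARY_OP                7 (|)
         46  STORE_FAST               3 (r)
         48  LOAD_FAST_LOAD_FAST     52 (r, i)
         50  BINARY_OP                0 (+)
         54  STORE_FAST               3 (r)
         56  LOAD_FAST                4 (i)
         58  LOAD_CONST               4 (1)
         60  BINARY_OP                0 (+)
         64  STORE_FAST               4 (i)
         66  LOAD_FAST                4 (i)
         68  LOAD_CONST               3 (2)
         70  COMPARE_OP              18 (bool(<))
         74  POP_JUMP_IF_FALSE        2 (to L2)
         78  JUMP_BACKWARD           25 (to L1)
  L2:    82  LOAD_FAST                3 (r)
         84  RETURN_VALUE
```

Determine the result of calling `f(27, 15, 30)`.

14

LOAD_FAST_LOAD_FAST c,c → push 30,30. Stack: [30, 30]
BINARY_OP * → 30 * 30 = 900. Stack: [900]
LOAD_CONST → push 11. Stack: [900, 11]
BINARY_OP * → 900 * 11 = 9900. Stack: [9900]
STORE_FAST r → r=9900. Stack: []
LOAD_CONST → push 0. Stack: [0]
STORE_FAST i → i=0. Stack: []
LOAD_FAST i → push 0. Stack: [0]
LOAD_CONST → push 2. Stack: [0, 2]
COMPARE_OP bool(<) → 0 vs 2 = True. Stack: [True]
POP_JUMP_IF_FALSE → pop True; no jump. Stack: []
LOAD_FAST_LOAD_FAST r,a → push 9900,27. Stack: [9900, 27]
BINARY_OP // → 9900 // 27 = 366. Stack: [366]
STORE_FAST r → r=366. Stack: []
LOAD_FAST_LOAD_FAST r,i → push 366,0. Stack: [366, 0]
BINARY_OP | → 366 | 0 = 366. Stack: [366]
STORE_FAST r → r=366. Stack: []
LOAD_FAST_LOAD_FAST r,i → push 366,0. Stack: [366, 0]
BINARY_OP + → 366 + 0 = 366. Stack: [366]
STORE_FAST r → r=366. Stack: []
LOAD_FAST i → push 0. Stack: [0]
LOAD_CONST → push 1. Stack: [0, 1]
BINARY_OP + → 0 + 1 = 1. Stack: [1]
STORE_FAST i → i=1. Stack: []
LOAD_FAST i → push 1. Stack: [1]
LOAD_CONST → push 2. Stack: [1, 2]
COMPARE_OP bool(<) → 1 vs 2 = True. Stack: [True]
POP_JUMP_IF_FALSE → pop True; no jump. Stack: []
LOAD_FAST_LOAD_FAST r,a → push 366,27. Stack: [366, 27]
BINARY_OP // → 366 // 27 = 13. Stack: [13]
STORE_FAST r → r=13. Stack: []
LOAD_FAST_LOAD_FAST r,i → push 13,1. Stack: [13, 1]
BINARY_OP | → 13 | 1 = 13. Stack: [13]
STORE_FAST r → r=13. Stack: []
LOAD_FAST_LOAD_FAST r,i → push 13,1. Stack: [13, 1]
BINARY_OP + → 13 + 1 = 14. Stack: [14]
STORE_FAST r → r=14. Stack: []
LOAD_FAST i → push 1. Stack: [1]
LOAD_CONST → push 1. Stack: [1, 1]
BINARY_OP + → 1 + 1 = 2. Stack: [2]
STORE_FAST i → i=2. Stack: []
LOAD_FAST i → push 2. Stack: [2]
LOAD_CONST → push 2. Stack: [2, 2]
COMPARE_OP bool(<) → 2 vs 2 = False. Stack: [False]
POP_JUMP_IF_FALSE → pop False; jump. Stack: []
LOAD_FAST r → push 14. Stack: [14]
RETURN_VALUE → return 14.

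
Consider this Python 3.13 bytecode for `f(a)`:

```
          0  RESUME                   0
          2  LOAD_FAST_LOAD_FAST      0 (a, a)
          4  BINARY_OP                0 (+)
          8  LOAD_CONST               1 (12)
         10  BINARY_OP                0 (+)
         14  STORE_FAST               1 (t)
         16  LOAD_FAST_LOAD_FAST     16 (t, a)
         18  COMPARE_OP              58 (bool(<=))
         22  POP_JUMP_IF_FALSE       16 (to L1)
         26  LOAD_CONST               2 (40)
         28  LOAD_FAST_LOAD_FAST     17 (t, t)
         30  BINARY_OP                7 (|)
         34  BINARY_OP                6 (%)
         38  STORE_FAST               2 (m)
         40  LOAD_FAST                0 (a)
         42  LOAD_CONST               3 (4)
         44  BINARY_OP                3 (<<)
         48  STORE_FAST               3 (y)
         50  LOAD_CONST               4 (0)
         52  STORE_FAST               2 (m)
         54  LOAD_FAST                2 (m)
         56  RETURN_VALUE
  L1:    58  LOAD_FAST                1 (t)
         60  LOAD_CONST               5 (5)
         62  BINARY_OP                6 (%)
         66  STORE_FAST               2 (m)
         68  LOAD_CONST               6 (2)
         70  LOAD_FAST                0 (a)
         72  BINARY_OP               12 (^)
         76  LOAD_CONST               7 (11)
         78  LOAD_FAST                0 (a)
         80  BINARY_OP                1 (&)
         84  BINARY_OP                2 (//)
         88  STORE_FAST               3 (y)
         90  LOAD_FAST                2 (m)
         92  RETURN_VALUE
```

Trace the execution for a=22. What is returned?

1

LOAD_FAST_LOAD_FAST a,a → push 22,22. Stack: [22, 22]
BINARY_OP + → 22 + 22 = 44. Stack: [44]
LOAD_CONST → push 12. Stack: [44, 12]
BINARY_OP + → 44 + 12 = 56. Stack: [56]
STORE_FAST t → t=56. Stack: []
LOAD_FAST_LOAD_FAST t,a → push 56,22. Stack: [56, 22]
COMPARE_OP bool(<=) → 56 vs 22 = False. Stack: [False]
POP_JUMP_IF_FALSE → pop False; jump. Stack: []
LOAD_FAST t → push 56. Stack: [56]
LOAD_CONST → push 5. Stack: [56, 5]
BINARY_OP % → 56 % 5 = 1. Stack: [1]
STORE_FAST m → m=1. Stack: []
LOAD_CONST → push 2. Stack: [2]
LOAD_FAST a → push 22. Stack: [2, 22]
BINARY_OP ^ → 2 ^ 22 = 20. Stack: [20]
LOAD_CONST → push 11. Stack: [20, 11]
LOAD_FAST a → push 22. Stack: [20, 11, 22]
BINARY_OP & → 11 & 22 = 2. Stack: [20, 2]
BINARY_OP // → 20 // 2 = 10. Stack: [10]
STORE_FAST y → y=10. Stack: []
LOAD_FAST m → push 1. Stack: [1]
RETURN_VALUE → return 1.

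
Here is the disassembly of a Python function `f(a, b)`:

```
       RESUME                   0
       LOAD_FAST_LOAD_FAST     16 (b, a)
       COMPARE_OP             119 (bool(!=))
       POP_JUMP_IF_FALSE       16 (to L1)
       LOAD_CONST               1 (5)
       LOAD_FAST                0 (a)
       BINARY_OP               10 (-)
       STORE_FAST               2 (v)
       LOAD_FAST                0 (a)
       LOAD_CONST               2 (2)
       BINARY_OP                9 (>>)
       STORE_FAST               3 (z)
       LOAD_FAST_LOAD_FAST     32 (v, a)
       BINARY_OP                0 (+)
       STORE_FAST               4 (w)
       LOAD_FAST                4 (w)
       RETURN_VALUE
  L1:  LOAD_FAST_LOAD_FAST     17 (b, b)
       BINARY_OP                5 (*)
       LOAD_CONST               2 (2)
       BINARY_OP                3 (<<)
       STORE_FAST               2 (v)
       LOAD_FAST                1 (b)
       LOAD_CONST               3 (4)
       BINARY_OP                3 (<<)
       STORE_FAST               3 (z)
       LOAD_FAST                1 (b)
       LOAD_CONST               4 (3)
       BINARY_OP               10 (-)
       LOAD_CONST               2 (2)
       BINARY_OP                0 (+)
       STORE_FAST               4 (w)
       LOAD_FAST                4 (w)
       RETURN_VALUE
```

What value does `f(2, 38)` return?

LOAD_FAST_LOAD_FAST b,a → push 38,2. Stack: [38, 2]
COMPARE_OP bool(!=) → 38 vs 2 = True. Stack: [True]
POP_JUMP_IF_FALSE → pop True; no jump. Stack: []
LOAD_CONST → push 5. Stack: [5]
LOAD_FAST a → push 2. Stack: [5, 2]
BINARY_OP - → 5 - 2 = 3. Stack: [3]
STORE_FAST v → v=3. Stack: []
LOAD_FAST a → push 2. Stack: [2]
LOAD_CONST → push 2. Stack: [2, 2]
BINARY_OP >> → 2 >> 2 = 0. Stack: [0]
STORE_FAST z → z=0. Stack: []
LOAD_FAST_LOAD_FAST v,a → push 3,2. Stack: [3, 2]
BINARY_OP + → 3 + 2 = 5. Stack: [5]
STORE_FAST w → w=5. Stack: []
LOAD_FAST w → push 5. Stack: [5]
RETURN_VALUE → return 5.

5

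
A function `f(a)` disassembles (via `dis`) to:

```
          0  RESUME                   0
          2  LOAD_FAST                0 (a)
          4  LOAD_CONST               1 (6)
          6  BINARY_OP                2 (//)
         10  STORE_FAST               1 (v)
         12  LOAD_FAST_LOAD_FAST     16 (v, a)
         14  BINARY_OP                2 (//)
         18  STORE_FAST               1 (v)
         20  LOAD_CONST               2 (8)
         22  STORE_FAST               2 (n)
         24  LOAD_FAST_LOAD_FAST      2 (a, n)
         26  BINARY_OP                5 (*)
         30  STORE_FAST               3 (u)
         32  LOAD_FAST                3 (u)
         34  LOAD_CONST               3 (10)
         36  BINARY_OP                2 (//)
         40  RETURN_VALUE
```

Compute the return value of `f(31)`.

LOAD_FAST a → push 31. Stack: [31]
LOAD_CONST → push 6. Stack: [31, 6]
BINARY_OP // → 31 // 6 = 5. Stack: [5]
STORE_FAST v → v=5. Stack: []
LOAD_FAST_LOAD_FAST v,a → push 5,31. Stack: [5, 31]
BINARY_OP // → 5 // 31 = 0. Stack: [0]
STORE_FAST v → v=0. Stack: []
LOAD_CONST → push 8. Stack: [8]
STORE_FAST n → n=8. Stack: []
LOAD_FAST_LOAD_FAST a,n → push 31,8. Stack: [31, 8]
BINARY_OP * → 31 * 8 = 248. Stack: [248]
STORE_FAST u → u=248. Stack: []
LOAD_FAST u → push 248. Stack: [248]
LOAD_CONST → push 10. Stack: [248, 10]
BINARY_OP // → 248 // 10 = 24. Stack: [24]
RETURN_VALUE → return 24.

24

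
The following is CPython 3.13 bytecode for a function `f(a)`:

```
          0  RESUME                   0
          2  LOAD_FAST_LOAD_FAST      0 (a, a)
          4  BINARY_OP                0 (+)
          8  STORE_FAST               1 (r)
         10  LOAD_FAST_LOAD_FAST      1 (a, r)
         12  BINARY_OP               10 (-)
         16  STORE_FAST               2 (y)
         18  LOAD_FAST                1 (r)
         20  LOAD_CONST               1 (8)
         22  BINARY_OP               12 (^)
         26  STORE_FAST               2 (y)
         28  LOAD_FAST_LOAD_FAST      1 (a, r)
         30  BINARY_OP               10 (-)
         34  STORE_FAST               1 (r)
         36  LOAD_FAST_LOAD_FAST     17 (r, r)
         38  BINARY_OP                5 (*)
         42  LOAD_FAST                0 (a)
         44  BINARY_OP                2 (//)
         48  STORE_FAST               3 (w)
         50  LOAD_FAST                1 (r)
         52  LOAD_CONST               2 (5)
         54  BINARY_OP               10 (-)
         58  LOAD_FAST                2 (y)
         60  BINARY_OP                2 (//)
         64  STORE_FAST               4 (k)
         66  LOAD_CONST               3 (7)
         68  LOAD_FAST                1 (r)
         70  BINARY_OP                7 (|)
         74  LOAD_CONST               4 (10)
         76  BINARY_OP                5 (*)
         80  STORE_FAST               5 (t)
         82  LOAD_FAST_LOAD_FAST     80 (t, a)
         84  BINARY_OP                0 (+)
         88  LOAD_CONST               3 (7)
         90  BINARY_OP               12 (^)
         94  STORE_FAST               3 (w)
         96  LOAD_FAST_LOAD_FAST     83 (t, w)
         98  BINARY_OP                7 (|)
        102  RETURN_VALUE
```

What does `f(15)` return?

LOAD_FAST_LOAD_FAST a,a → push 15,15. Stack: [15, 15]
BINARY_OP + → 15 + 15 = 30. Stack: [30]
STORE_FAST r → r=30. Stack: []
LOAD_FAST_LOAD_FAST a,r → push 15,30. Stack: [15, 30]
BINARY_OP - → 15 - 30 = -15. Stack: [-15]
STORE_FAST y → y=-15. Stack: []
LOAD_FAST r → push 30. Stack: [30]
LOAD_CONST → push 8. Stack: [30, 8]
BINARY_OP ^ → 30 ^ 8 = 22. Stack: [22]
STORE_FAST y → y=22. Stack: []
LOAD_FAST_LOAD_FAST a,r → push 15,30. Stack: [15, 30]
BINARY_OP - → 15 - 30 = -15. Stack: [-15]
STORE_FAST r → r=-15. Stack: []
LOAD_FAST_LOAD_FAST r,r → push -15,-15. Stack: [-15, -15]
BINARY_OP * → -15 * -15 = 225. Stack: [225]
LOAD_FAST a → push 15. Stack: [225, 15]
BINARY_OP // → 225 // 15 = 15. Stack: [15]
STORE_FAST w → w=15. Stack: []
LOAD_FAST r → push -15. Stack: [-15]
LOAD_CONST → push 5. Stack: [-15, 5]
BINARY_OP - → -15 - 5 = -20. Stack: [-20]
LOAD_FAST y → push 22. Stack: [-20, 22]
BINARY_OP // → -20 // 22 = -1. Stack: [-1]
STORE_FAST k → k=-1. Stack: []
LOAD_CONST → push 7. Stack: [7]
LOAD_FAST r → push -15. Stack: [7, -15]
BINARY_OP | → 7 | -15 = -9. Stack: [-9]
LOAD_CONST → push 10. Stack: [-9, 10]
BINARY_OP * → -9 * 10 = -90. Stack: [-90]
STORE_FAST t → t=-90. Stack: []
LOAD_FAST_LOAD_FAST t,a → push -90,15. Stack: [-90, 15]
BINARY_OP + → -90 + 15 = -75. Stack: [-75]
LOAD_CONST → push 7. Stack: [-75, 7]
BINARY_OP ^ → -75 ^ 7 = -78. Stack: [-78]
STORE_FAST w → w=-78. Stack: []
LOAD_FAST_LOAD_FAST t,w → push -90,-78. Stack: [-90, -78]
BINARY_OP | → -90 | -78 = -74. Stack: [-74]
RETURN_VALUE → return -74.

-74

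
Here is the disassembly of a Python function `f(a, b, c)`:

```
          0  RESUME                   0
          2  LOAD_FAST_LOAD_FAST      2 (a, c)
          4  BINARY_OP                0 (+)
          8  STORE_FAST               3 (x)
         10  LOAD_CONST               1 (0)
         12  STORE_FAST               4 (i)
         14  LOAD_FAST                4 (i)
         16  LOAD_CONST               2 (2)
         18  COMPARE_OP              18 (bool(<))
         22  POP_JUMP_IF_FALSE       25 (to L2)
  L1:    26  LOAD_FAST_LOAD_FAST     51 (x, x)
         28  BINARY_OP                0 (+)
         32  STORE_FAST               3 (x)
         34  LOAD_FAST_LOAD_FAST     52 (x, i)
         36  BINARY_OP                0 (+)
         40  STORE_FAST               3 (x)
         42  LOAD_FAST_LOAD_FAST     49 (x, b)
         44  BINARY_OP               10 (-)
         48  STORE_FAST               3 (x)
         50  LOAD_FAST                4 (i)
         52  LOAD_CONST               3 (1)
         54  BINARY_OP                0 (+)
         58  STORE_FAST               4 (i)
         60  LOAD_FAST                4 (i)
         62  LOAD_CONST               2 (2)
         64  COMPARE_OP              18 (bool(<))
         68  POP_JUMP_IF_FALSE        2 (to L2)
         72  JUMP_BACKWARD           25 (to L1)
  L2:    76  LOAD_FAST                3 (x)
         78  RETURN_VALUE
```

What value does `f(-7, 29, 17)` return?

-46

LOAD_FAST_LOAD_FAST a,c → push -7,17. Stack: [-7, 17]
BINARY_OP + → -7 + 17 = 10. Stack: [10]
STORE_FAST x → x=10. Stack: []
LOAD_CONST → push 0. Stack: [0]
STORE_FAST i → i=0. Stack: []
LOAD_FAST i → push 0. Stack: [0]
LOAD_CONST → push 2. Stack: [0, 2]
COMPARE_OP bool(<) → 0 vs 2 = True. Stack: [True]
POP_JUMP_IF_FALSE → pop True; no jump. Stack: []
LOAD_FAST_LOAD_FAST x,x → push 10,10. Stack: [10, 10]
BINARY_OP + → 10 + 10 = 20. Stack: [20]
STORE_FAST x → x=20. Stack: []
LOAD_FAST_LOAD_FAST x,i → push 20,0. Stack: [20, 0]
BINARY_OP + → 20 + 0 = 20. Stack: [20]
STORE_FAST x → x=20. Stack: []
LOAD_FAST_LOAD_FAST x,b → push 20,29. Stack: [20, 29]
BINARY_OP - → 20 - 29 = -9. Stack: [-9]
STORE_FAST x → x=-9. Stack: []
LOAD_FAST i → push 0. Stack: [0]
LOAD_CONST → push 1. Stack: [0, 1]
BINARY_OP + → 0 + 1 = 1. Stack: [1]
STORE_FAST i → i=1. Stack: []
LOAD_FAST i → push 1. Stack: [1]
LOAD_CONST → push 2. Stack: [1, 2]
COMPARE_OP bool(<) → 1 vs 2 = True. Stack: [True]
POP_JUMP_IF_FALSE → pop True; no jump. Stack: []
LOAD_FAST_LOAD_FAST x,x → push -9,-9. Stack: [-9, -9]
BINARY_OP + → -9 + -9 = -18. Stack: [-18]
STORE_FAST x → x=-18. Stack: []
LOAD_FAST_LOAD_FAST x,i → push -18,1. Stack: [-18, 1]
BINARY_OP + → -18 + 1 = -17. Stack: [-17]
STORE_FAST x → x=-17. Stack: []
LOAD_FAST_LOAD_FAST x,b → push -17,29. Stack: [-17, 29]
BINARY_OP - → -17 - 29 = -46. Stack: [-46]
STORE_FAST x → x=-46. Stack: []
LOAD_FAST i → push 1. Stack: [1]
LOAD_CONST → push 1. Stack: [1, 1]
BINARY_OP + → 1 + 1 = 2. Stack: [2]
STORE_FAST i → i=2. Stack: []
LOAD_FAST i → push 2. Stack: [2]
LOAD_CONST → push 2. Stack: [2, 2]
COMPARE_OP bool(<) → 2 vs 2 = False. Stack: [False]
POP_JUMP_IF_FALSE → pop False; jump. Stack: []
LOAD_FAST x → push -46. Stack: [-46]
RETURN_VALUE → return -46.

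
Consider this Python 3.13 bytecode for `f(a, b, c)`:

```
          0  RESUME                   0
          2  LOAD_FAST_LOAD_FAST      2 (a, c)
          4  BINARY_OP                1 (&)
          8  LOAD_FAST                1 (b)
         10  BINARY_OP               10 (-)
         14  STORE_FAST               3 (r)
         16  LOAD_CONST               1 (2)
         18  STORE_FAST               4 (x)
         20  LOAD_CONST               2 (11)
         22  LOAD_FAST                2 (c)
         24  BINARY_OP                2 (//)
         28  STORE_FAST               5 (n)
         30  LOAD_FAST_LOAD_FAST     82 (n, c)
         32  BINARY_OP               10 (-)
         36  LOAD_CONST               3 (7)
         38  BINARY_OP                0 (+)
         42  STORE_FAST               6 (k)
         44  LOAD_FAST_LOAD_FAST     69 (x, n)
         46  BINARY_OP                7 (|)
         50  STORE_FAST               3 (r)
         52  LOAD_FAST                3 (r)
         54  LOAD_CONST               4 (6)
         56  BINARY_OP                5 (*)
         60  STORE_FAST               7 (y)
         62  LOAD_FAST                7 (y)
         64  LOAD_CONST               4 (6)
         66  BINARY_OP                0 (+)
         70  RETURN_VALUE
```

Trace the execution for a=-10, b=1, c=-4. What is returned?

LOAD_FAST_LOAD_FAST a,c → push -10,-4. Stack: [-10, -4]
BINARY_OP & → -10 & -4 = -12. Stack: [-12]
LOAD_FAST b → push 1. Stack: [-12, 1]
BINARY_OP - → -12 - 1 = -13. Stack: [-13]
STORE_FAST r → r=-13. Stack: []
LOAD_CONST → push 2. Stack: [2]
STORE_FAST x → x=2. Stack: []
LOAD_CONST → push 11. Stack: [11]
LOAD_FAST c → push -4. Stack: [11, -4]
BINARY_OP // → 11 // -4 = -3. Stack: [-3]
STORE_FAST n → n=-3. Stack: []
LOAD_FAST_LOAD_FAST n,c → push -3,-4. Stack: [-3, -4]
BINARY_OP - → -3 - -4 = 1. Stack: [1]
LOAD_CONST → push 7. Stack: [1, 7]
BINARY_OP + → 1 + 7 = 8. Stack: [8]
STORE_FAST k → k=8. Stack: []
LOAD_FAST_LOAD_FAST x,n → push 2,-3. Stack: [2, -3]
BINARY_OP | → 2 | -3 = -1. Stack: [-1]
STORE_FAST r → r=-1. Stack: []
LOAD_FAST r → push -1. Stack: [-1]
LOAD_CONST → push 6. Stack: [-1, 6]
BINARY_OP * → -1 * 6 = -6. Stack: [-6]
STORE_FAST y → y=-6. Stack: []
LOAD_FAST y → push -6. Stack: [-6]
LOAD_CONST → push 6. Stack: [-6, 6]
BINARY_OP + → -6 + 6 = 0. Stack: [0]
RETURN_VALUE → return 0.

0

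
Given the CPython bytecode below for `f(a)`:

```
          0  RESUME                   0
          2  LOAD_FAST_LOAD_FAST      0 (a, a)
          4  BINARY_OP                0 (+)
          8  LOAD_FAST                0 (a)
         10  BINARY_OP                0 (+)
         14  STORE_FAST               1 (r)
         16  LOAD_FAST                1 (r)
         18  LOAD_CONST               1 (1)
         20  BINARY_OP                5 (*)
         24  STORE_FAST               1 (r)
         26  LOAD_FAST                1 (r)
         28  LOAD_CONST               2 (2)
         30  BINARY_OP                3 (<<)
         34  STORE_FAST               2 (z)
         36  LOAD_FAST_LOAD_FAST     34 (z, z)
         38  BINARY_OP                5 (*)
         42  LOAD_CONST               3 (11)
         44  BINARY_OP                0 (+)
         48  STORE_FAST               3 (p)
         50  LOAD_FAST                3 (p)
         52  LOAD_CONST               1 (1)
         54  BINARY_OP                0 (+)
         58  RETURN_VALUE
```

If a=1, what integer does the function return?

156

LOAD_FAST_LOAD_FAST a,a → push 1,1. Stack: [1, 1]
BINARY_OP + → 1 + 1 = 2. Stack: [2]
LOAD_FAST a → push 1. Stack: [2, 1]
BINARY_OP + → 2 + 1 = 3. Stack: [3]
STORE_FAST r → r=3. Stack: []
LOAD_FAST r → push 3. Stack: [3]
LOAD_CONST → push 1. Stack: [3, 1]
BINARY_OP * → 3 * 1 = 3. Stack: [3]
STORE_FAST r → r=3. Stack: []
LOAD_FAST r → push 3. Stack: [3]
LOAD_CONST → push 2. Stack: [3, 2]
BINARY_OP << → 3 << 2 = 12. Stack: [12]
STORE_FAST z → z=12. Stack: []
LOAD_FAST_LOAD_FAST z,z → push 12,12. Stack: [12, 12]
BINARY_OP * → 12 * 12 = 144. Stack: [144]
LOAD_CONST → push 11. Stack: [144, 11]
BINARY_OP + → 144 + 11 = 155. Stack: [155]
STORE_FAST p → p=155. Stack: []
LOAD_FAST p → push 155. Stack: [155]
LOAD_CONST → push 1. Stack: [155, 1]
BINARY_OP + → 155 + 1 = 156. Stack: [156]
RETURN_VALUE → return 156.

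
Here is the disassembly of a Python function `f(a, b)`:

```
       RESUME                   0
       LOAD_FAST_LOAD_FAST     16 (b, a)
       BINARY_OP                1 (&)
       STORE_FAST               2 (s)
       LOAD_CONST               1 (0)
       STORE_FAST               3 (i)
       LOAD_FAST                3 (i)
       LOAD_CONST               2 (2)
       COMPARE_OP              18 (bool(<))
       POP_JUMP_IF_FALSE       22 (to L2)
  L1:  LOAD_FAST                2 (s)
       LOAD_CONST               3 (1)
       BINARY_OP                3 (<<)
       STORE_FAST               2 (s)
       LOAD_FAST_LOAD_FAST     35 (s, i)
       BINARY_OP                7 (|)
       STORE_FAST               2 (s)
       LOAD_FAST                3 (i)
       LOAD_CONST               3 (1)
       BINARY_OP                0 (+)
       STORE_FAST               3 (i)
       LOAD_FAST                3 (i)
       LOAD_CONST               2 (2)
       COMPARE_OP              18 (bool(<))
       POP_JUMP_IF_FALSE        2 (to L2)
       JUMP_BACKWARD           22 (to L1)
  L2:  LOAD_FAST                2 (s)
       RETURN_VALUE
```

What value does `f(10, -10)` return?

9

LOAD_FAST_LOAD_FAST b,a → push -10,10. Stack: [-10, 10]
BINARY_OP & → -10 & 10 = 2. Stack: [2]
STORE_FAST s → s=2. Stack: []
LOAD_CONST → push 0. Stack: [0]
STORE_FAST i → i=0. Stack: []
LOAD_FAST i → push 0. Stack: [0]
LOAD_CONST → push 2. Stack: [0, 2]
COMPARE_OP bool(<) → 0 vs 2 = True. Stack: [True]
POP_JUMP_IF_FALSE → pop True; no jump. Stack: []
LOAD_FAST s → push 2. Stack: [2]
LOAD_CONST → push 1. Stack: [2, 1]
BINARY_OP << → 2 << 1 = 4. Stack: [4]
STORE_FAST s → s=4. Stack: []
LOAD_FAST_LOAD_FAST s,i → push 4,0. Stack: [4, 0]
BINARY_OP | → 4 | 0 = 4. Stack: [4]
STORE_FAST s → s=4. Stack: []
LOAD_FAST i → push 0. Stack: [0]
LOAD_CONST → push 1. Stack: [0, 1]
BINARY_OP + → 0 + 1 = 1. Stack: [1]
STORE_FAST i → i=1. Stack: []
LOAD_FAST i → push 1. Stack: [1]
LOAD_CONST → push 2. Stack: [1, 2]
COMPARE_OP bool(<) → 1 vs 2 = True. Stack: [True]
POP_JUMP_IF_FALSE → pop True; no jump. Stack: []
LOAD_FAST s → push 4. Stack: [4]
LOAD_CONST → push 1. Stack: [4, 1]
BINARY_OP << → 4 << 1 = 8. Stack: [8]
STORE_FAST s → s=8. Stack: []
LOAD_FAST_LOAD_FAST s,i → push 8,1. Stack: [8, 1]
BINARY_OP | → 8 | 1 = 9. Stack: [9]
STORE_FAST s → s=9. Stack: []
LOAD_FAST i → push 1. Stack: [1]
LOAD_CONST → push 1. Stack: [1, 1]
BINARY_OP + → 1 + 1 = 2. Stack: [2]
STORE_FAST i → i=2. Stack: []
LOAD_FAST i → push 2. Stack: [2]
LOAD_CONST → push 2. Stack: [2, 2]
COMPARE_OP bool(<) → 2 vs 2 = False. Stack: [False]
POP_JUMP_IF_FALSE → pop False; jump. Stack: []
LOAD_FAST s → push 9. Stack: [9]
RETURN_VALUE → return 9.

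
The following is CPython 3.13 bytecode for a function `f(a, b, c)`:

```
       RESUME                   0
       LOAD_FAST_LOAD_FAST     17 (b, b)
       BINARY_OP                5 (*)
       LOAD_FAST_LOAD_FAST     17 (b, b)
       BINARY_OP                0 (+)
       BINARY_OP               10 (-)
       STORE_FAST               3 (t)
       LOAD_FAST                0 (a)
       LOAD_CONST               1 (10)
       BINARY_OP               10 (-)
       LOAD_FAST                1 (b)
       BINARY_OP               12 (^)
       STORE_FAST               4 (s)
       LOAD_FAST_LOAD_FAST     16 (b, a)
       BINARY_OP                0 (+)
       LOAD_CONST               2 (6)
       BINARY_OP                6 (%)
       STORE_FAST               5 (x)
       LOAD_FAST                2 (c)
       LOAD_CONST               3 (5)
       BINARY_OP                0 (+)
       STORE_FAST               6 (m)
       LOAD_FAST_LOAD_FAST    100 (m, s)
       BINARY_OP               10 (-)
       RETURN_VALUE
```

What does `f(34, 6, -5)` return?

LOAD_FAST_LOAD_FAST b,b → push 6,6. Stack: [6, 6]
BINARY_OP * → 6 * 6 = 36. Stack: [36]
LOAD_FAST_LOAD_FAST b,b → push 6,6. Stack: [36, 6, 6]
BINARY_OP + → 6 + 6 = 12. Stack: [36, 12]
BINARY_OP - → 36 - 12 = 24. Stack: [24]
STORE_FAST t → t=24. Stack: []
LOAD_FAST a → push 34. Stack: [34]
LOAD_CONST → push 10. Stack: [34, 10]
BINARY_OP - → 34 - 10 = 24. Stack: [24]
LOAD_FAST b → push 6. Stack: [24, 6]
BINARY_OP ^ → 24 ^ 6 = 30. Stack: [30]
STORE_FAST s → s=30. Stack: []
LOAD_FAST_LOAD_FAST b,a → push 6,34. Stack: [6, 34]
BINARY_OP + → 6 + 34 = 40. Stack: [40]
LOAD_CONST → push 6. Stack: [40, 6]
BINARY_OP % → 40 % 6 = 4. Stack: [4]
STORE_FAST x → x=4. Stack: []
LOAD_FAST c → push -5. Stack: [-5]
LOAD_CONST → push 5. Stack: [-5, 5]
BINARY_OP + → -5 + 5 = 0. Stack: [0]
STORE_FAST m → m=0. Stack: []
LOAD_FAST_LOAD_FAST m,s → push 0,30. Stack: [0, 30]
BINARY_OP - → 0 - 30 = -30. Stack: [-30]
RETURN_VALUE → return -30.

-30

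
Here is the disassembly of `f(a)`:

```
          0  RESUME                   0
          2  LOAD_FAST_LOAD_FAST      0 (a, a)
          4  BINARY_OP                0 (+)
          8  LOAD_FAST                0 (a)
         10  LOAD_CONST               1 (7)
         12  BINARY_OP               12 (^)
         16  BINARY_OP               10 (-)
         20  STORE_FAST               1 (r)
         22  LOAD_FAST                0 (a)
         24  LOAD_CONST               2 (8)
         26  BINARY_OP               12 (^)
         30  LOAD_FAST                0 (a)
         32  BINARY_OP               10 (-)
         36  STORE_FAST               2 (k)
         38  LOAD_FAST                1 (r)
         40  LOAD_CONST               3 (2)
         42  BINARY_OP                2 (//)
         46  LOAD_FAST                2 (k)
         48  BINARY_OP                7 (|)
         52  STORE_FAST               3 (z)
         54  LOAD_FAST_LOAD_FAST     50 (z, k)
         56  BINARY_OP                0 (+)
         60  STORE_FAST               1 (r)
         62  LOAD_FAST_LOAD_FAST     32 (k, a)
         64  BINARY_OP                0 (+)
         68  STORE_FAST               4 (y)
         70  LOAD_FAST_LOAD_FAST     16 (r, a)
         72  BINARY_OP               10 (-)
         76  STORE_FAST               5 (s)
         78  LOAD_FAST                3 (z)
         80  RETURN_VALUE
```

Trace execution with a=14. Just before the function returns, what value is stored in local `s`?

LOAD_FAST_LOAD_FAST a,a → push 14,14. Stack: [14, 14]
BINARY_OP + → 14 + 14 = 28. Stack: [28]
LOAD_FAST a → push 14. Stack: [28, 14]
LOAD_CONST → push 7. Stack: [28, 14, 7]
BINARY_OP ^ → 14 ^ 7 = 9. Stack: [28, 9]
BINARY_OP - → 28 - 9 = 19. Stack: [19]
STORE_FAST r → r=19. Stack: []
LOAD_FAST a → push 14. Stack: [14]
LOAD_CONST → push 8. Stack: [14, 8]
BINARY_OP ^ → 14 ^ 8 = 6. Stack: [6]
LOAD_FAST a → push 14. Stack: [6, 14]
BINARY_OP - → 6 - 14 = -8. Stack: [-8]
STORE_FAST k → k=-8. Stack: []
LOAD_FAST r → push 19. Stack: [19]
LOAD_CONST → push 2. Stack: [19, 2]
BINARY_OP // → 19 // 2 = 9. Stack: [9]
LOAD_FAST k → push -8. Stack: [9, -8]
BINARY_OP | → 9 | -8 = -7. Stack: [-7]
STORE_FAST z → z=-7. Stack: []
LOAD_FAST_LOAD_FAST z,k → push -7,-8. Stack: [-7, -8]
BINARY_OP + → -7 + -8 = -15. Stack: [-15]
STORE_FAST r → r=-15. Stack: []
LOAD_FAST_LOAD_FAST k,a → push -8,14. Stack: [-8, 14]
BINARY_OP + → -8 + 14 = 6. Stack: [6]
STORE_FAST y → y=6. Stack: []
LOAD_FAST_LOAD_FAST r,a → push -15,14. Stack: [-15, 14]
BINARY_OP - → -15 - 14 = -29. Stack: [-29]
STORE_FAST s → s=-29. Stack: []
LOAD_FAST z → push -7. Stack: [-7]
RETURN_VALUE → return -7.

-29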